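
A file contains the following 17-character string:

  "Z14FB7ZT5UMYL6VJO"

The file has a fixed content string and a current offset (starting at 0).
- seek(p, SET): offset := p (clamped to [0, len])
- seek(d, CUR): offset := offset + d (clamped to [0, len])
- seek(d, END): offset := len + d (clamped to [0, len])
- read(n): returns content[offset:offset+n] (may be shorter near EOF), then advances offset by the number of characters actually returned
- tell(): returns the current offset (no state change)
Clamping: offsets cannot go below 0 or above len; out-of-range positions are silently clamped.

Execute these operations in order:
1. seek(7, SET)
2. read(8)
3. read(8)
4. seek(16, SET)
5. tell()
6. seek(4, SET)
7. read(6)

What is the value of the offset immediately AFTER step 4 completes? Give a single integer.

Answer: 16

Derivation:
After 1 (seek(7, SET)): offset=7
After 2 (read(8)): returned 'T5UMYL6V', offset=15
After 3 (read(8)): returned 'JO', offset=17
After 4 (seek(16, SET)): offset=16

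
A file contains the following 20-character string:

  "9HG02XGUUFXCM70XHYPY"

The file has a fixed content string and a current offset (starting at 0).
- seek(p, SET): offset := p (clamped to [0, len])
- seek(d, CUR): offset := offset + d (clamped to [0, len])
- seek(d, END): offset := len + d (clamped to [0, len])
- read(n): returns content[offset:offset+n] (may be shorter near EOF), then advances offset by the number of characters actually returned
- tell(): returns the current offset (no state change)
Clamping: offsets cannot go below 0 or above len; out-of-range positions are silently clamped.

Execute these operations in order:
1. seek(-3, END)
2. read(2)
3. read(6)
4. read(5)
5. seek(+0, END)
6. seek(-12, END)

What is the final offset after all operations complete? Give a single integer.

After 1 (seek(-3, END)): offset=17
After 2 (read(2)): returned 'YP', offset=19
After 3 (read(6)): returned 'Y', offset=20
After 4 (read(5)): returned '', offset=20
After 5 (seek(+0, END)): offset=20
After 6 (seek(-12, END)): offset=8

Answer: 8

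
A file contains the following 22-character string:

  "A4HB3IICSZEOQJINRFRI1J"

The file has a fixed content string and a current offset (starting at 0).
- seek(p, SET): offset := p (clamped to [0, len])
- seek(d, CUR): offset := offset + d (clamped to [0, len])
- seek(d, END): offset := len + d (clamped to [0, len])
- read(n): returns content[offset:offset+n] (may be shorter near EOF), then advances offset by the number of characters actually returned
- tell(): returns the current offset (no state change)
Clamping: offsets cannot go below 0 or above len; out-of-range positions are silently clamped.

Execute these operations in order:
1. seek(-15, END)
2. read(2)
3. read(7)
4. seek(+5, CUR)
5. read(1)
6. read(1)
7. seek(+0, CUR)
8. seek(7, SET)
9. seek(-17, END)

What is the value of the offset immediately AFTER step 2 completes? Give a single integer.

After 1 (seek(-15, END)): offset=7
After 2 (read(2)): returned 'CS', offset=9

Answer: 9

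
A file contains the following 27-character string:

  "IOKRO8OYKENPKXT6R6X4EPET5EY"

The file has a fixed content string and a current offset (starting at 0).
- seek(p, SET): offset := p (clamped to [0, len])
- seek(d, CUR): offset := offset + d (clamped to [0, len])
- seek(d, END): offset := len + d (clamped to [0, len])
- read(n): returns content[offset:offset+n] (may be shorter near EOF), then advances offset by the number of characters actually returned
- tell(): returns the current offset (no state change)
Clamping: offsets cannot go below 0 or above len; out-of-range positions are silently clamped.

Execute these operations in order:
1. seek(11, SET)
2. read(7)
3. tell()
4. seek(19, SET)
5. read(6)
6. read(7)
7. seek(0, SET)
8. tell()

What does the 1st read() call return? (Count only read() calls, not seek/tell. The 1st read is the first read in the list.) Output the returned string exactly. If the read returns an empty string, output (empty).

Answer: PKXT6R6

Derivation:
After 1 (seek(11, SET)): offset=11
After 2 (read(7)): returned 'PKXT6R6', offset=18
After 3 (tell()): offset=18
After 4 (seek(19, SET)): offset=19
After 5 (read(6)): returned '4EPET5', offset=25
After 6 (read(7)): returned 'EY', offset=27
After 7 (seek(0, SET)): offset=0
After 8 (tell()): offset=0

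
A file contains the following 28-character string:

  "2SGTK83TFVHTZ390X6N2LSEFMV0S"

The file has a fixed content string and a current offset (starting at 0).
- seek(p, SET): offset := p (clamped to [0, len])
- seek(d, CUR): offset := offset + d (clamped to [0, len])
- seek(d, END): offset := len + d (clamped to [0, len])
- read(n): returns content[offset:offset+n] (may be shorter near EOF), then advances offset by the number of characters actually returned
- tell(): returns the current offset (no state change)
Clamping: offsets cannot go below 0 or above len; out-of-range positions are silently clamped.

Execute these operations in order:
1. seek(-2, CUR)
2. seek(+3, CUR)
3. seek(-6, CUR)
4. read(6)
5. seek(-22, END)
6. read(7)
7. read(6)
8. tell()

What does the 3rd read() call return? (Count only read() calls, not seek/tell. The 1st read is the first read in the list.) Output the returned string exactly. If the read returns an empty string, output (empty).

Answer: 390X6N

Derivation:
After 1 (seek(-2, CUR)): offset=0
After 2 (seek(+3, CUR)): offset=3
After 3 (seek(-6, CUR)): offset=0
After 4 (read(6)): returned '2SGTK8', offset=6
After 5 (seek(-22, END)): offset=6
After 6 (read(7)): returned '3TFVHTZ', offset=13
After 7 (read(6)): returned '390X6N', offset=19
After 8 (tell()): offset=19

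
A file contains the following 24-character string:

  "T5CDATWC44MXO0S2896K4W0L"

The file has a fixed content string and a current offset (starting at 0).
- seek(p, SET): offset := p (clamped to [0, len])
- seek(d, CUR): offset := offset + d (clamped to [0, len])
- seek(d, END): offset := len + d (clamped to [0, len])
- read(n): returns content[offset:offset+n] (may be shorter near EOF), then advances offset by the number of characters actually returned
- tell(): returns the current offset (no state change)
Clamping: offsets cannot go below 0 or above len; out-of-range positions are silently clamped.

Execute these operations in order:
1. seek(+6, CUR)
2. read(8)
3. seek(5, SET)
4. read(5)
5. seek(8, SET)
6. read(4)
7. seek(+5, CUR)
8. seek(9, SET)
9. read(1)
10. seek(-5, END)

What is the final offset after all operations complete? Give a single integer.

After 1 (seek(+6, CUR)): offset=6
After 2 (read(8)): returned 'WC44MXO0', offset=14
After 3 (seek(5, SET)): offset=5
After 4 (read(5)): returned 'TWC44', offset=10
After 5 (seek(8, SET)): offset=8
After 6 (read(4)): returned '44MX', offset=12
After 7 (seek(+5, CUR)): offset=17
After 8 (seek(9, SET)): offset=9
After 9 (read(1)): returned '4', offset=10
After 10 (seek(-5, END)): offset=19

Answer: 19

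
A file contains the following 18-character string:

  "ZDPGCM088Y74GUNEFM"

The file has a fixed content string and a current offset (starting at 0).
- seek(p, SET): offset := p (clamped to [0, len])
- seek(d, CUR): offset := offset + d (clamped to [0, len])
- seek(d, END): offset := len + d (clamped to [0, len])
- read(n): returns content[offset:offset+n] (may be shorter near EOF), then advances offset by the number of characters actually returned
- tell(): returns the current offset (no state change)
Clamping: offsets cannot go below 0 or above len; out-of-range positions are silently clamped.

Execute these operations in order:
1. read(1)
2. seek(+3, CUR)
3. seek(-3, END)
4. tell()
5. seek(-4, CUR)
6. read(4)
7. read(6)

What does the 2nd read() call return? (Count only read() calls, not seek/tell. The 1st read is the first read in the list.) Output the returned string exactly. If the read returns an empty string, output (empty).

After 1 (read(1)): returned 'Z', offset=1
After 2 (seek(+3, CUR)): offset=4
After 3 (seek(-3, END)): offset=15
After 4 (tell()): offset=15
After 5 (seek(-4, CUR)): offset=11
After 6 (read(4)): returned '4GUN', offset=15
After 7 (read(6)): returned 'EFM', offset=18

Answer: 4GUN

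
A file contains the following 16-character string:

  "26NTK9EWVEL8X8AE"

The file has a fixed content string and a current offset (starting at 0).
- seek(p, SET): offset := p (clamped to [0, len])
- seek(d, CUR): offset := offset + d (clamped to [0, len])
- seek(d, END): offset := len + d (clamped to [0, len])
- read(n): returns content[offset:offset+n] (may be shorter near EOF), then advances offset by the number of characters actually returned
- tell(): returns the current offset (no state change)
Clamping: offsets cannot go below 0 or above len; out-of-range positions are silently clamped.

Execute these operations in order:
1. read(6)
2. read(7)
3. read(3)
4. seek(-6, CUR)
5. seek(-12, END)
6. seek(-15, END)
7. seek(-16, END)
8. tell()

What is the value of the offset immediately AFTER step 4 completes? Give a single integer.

After 1 (read(6)): returned '26NTK9', offset=6
After 2 (read(7)): returned 'EWVEL8X', offset=13
After 3 (read(3)): returned '8AE', offset=16
After 4 (seek(-6, CUR)): offset=10

Answer: 10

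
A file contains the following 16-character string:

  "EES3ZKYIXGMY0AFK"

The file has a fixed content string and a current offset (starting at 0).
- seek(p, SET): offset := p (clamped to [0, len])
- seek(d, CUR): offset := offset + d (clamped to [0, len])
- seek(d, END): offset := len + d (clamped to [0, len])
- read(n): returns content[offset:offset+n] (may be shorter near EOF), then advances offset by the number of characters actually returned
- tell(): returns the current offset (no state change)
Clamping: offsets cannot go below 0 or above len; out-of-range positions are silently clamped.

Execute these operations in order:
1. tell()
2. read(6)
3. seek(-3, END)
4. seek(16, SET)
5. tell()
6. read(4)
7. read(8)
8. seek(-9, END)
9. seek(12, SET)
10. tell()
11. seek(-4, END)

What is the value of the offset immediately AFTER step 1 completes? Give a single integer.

Answer: 0

Derivation:
After 1 (tell()): offset=0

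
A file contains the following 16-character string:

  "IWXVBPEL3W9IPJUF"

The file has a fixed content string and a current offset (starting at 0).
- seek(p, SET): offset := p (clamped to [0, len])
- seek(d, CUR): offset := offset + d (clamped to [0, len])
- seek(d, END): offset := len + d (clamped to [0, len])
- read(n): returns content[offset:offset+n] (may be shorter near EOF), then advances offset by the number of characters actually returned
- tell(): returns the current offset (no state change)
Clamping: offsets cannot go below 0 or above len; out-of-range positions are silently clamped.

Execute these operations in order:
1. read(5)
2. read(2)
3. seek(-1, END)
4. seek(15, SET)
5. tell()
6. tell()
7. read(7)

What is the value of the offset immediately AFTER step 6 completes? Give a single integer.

After 1 (read(5)): returned 'IWXVB', offset=5
After 2 (read(2)): returned 'PE', offset=7
After 3 (seek(-1, END)): offset=15
After 4 (seek(15, SET)): offset=15
After 5 (tell()): offset=15
After 6 (tell()): offset=15

Answer: 15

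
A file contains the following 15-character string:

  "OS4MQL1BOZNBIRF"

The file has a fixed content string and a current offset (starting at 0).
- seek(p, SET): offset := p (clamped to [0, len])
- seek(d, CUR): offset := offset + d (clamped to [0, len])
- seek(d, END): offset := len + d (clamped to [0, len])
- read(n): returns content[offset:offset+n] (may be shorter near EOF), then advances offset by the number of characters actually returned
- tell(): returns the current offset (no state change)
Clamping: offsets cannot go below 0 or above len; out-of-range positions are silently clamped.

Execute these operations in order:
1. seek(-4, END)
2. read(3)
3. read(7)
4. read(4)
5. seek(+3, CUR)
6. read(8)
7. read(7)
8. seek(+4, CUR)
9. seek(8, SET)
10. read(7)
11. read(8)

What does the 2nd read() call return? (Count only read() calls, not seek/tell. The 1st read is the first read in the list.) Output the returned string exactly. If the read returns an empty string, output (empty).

Answer: F

Derivation:
After 1 (seek(-4, END)): offset=11
After 2 (read(3)): returned 'BIR', offset=14
After 3 (read(7)): returned 'F', offset=15
After 4 (read(4)): returned '', offset=15
After 5 (seek(+3, CUR)): offset=15
After 6 (read(8)): returned '', offset=15
After 7 (read(7)): returned '', offset=15
After 8 (seek(+4, CUR)): offset=15
After 9 (seek(8, SET)): offset=8
After 10 (read(7)): returned 'OZNBIRF', offset=15
After 11 (read(8)): returned '', offset=15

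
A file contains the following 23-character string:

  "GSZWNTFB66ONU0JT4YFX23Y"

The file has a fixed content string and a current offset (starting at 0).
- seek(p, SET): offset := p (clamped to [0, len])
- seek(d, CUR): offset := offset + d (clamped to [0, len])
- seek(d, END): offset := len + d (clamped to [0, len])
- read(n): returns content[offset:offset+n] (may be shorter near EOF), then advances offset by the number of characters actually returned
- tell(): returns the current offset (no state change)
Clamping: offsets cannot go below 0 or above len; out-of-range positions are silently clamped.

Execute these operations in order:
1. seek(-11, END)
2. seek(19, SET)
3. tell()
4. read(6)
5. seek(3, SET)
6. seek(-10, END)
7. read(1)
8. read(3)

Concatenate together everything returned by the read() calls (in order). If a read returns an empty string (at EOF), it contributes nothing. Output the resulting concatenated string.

Answer: X23Y0JT4

Derivation:
After 1 (seek(-11, END)): offset=12
After 2 (seek(19, SET)): offset=19
After 3 (tell()): offset=19
After 4 (read(6)): returned 'X23Y', offset=23
After 5 (seek(3, SET)): offset=3
After 6 (seek(-10, END)): offset=13
After 7 (read(1)): returned '0', offset=14
After 8 (read(3)): returned 'JT4', offset=17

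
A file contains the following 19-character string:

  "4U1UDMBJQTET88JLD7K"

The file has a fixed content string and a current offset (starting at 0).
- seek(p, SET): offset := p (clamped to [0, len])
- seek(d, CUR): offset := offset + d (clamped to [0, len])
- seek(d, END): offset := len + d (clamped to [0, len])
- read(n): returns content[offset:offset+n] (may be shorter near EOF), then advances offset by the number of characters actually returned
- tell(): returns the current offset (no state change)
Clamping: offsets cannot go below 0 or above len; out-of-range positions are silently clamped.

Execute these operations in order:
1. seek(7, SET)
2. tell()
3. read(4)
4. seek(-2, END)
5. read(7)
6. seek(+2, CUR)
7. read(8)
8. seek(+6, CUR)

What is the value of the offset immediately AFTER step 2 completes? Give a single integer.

Answer: 7

Derivation:
After 1 (seek(7, SET)): offset=7
After 2 (tell()): offset=7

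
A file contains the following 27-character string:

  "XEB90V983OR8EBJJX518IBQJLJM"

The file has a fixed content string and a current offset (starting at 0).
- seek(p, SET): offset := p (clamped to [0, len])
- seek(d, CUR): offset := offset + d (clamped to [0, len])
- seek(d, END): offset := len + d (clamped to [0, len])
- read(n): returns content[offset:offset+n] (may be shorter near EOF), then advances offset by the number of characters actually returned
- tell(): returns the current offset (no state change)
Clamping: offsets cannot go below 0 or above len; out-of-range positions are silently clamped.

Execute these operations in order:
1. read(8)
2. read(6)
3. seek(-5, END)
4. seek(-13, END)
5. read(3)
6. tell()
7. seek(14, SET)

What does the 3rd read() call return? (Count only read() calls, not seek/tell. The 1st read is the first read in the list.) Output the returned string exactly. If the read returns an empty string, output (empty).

After 1 (read(8)): returned 'XEB90V98', offset=8
After 2 (read(6)): returned '3OR8EB', offset=14
After 3 (seek(-5, END)): offset=22
After 4 (seek(-13, END)): offset=14
After 5 (read(3)): returned 'JJX', offset=17
After 6 (tell()): offset=17
After 7 (seek(14, SET)): offset=14

Answer: JJX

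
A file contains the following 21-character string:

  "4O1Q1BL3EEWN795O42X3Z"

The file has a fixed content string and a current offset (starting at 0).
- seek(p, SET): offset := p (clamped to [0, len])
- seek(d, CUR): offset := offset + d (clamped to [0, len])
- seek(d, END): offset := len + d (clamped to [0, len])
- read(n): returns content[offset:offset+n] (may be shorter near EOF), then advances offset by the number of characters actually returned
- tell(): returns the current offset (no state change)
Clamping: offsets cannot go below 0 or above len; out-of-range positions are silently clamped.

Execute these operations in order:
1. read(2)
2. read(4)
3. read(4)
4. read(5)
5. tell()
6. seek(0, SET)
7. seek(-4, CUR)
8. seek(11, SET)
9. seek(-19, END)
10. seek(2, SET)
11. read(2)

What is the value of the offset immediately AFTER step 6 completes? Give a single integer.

After 1 (read(2)): returned '4O', offset=2
After 2 (read(4)): returned '1Q1B', offset=6
After 3 (read(4)): returned 'L3EE', offset=10
After 4 (read(5)): returned 'WN795', offset=15
After 5 (tell()): offset=15
After 6 (seek(0, SET)): offset=0

Answer: 0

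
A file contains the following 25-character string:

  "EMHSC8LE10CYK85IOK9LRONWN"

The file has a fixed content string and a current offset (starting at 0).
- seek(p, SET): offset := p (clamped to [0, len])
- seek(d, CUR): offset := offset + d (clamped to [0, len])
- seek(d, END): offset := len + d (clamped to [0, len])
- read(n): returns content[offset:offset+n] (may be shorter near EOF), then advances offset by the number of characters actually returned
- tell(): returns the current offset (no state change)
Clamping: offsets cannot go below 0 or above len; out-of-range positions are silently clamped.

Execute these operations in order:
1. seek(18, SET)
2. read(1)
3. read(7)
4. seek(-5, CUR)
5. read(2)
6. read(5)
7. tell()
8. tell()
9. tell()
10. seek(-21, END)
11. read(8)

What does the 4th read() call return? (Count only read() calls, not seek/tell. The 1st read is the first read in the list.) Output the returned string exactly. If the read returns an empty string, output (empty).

Answer: NWN

Derivation:
After 1 (seek(18, SET)): offset=18
After 2 (read(1)): returned '9', offset=19
After 3 (read(7)): returned 'LRONWN', offset=25
After 4 (seek(-5, CUR)): offset=20
After 5 (read(2)): returned 'RO', offset=22
After 6 (read(5)): returned 'NWN', offset=25
After 7 (tell()): offset=25
After 8 (tell()): offset=25
After 9 (tell()): offset=25
After 10 (seek(-21, END)): offset=4
After 11 (read(8)): returned 'C8LE10CY', offset=12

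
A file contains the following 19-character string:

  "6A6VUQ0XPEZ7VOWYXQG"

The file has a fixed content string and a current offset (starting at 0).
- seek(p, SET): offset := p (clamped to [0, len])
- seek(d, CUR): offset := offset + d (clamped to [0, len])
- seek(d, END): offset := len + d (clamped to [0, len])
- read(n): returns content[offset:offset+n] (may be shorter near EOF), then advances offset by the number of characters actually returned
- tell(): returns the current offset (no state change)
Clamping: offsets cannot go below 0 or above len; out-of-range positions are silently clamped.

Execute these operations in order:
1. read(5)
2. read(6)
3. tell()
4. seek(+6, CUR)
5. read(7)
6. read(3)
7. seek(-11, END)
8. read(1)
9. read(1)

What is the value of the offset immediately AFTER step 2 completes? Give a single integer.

Answer: 11

Derivation:
After 1 (read(5)): returned '6A6VU', offset=5
After 2 (read(6)): returned 'Q0XPEZ', offset=11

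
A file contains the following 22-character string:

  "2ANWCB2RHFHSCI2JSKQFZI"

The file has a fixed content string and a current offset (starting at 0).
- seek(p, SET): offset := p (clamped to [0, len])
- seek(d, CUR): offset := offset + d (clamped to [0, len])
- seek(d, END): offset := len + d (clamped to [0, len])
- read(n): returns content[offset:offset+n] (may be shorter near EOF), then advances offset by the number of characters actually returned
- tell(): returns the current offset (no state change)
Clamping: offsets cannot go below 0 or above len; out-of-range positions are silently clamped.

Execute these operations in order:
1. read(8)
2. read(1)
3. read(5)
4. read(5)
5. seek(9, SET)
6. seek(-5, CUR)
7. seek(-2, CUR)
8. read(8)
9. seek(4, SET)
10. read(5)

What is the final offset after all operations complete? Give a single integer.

After 1 (read(8)): returned '2ANWCB2R', offset=8
After 2 (read(1)): returned 'H', offset=9
After 3 (read(5)): returned 'FHSCI', offset=14
After 4 (read(5)): returned '2JSKQ', offset=19
After 5 (seek(9, SET)): offset=9
After 6 (seek(-5, CUR)): offset=4
After 7 (seek(-2, CUR)): offset=2
After 8 (read(8)): returned 'NWCB2RHF', offset=10
After 9 (seek(4, SET)): offset=4
After 10 (read(5)): returned 'CB2RH', offset=9

Answer: 9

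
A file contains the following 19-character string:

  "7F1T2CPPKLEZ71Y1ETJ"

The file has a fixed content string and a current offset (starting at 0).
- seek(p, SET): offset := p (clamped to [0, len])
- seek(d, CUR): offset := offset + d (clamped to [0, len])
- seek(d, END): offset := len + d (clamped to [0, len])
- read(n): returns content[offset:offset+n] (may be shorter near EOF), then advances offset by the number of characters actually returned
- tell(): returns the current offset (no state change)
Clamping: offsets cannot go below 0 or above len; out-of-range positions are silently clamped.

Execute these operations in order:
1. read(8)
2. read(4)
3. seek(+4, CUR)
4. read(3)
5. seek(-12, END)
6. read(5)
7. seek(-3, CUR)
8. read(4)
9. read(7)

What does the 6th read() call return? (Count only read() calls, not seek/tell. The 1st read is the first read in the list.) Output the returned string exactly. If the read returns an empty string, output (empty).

After 1 (read(8)): returned '7F1T2CPP', offset=8
After 2 (read(4)): returned 'KLEZ', offset=12
After 3 (seek(+4, CUR)): offset=16
After 4 (read(3)): returned 'ETJ', offset=19
After 5 (seek(-12, END)): offset=7
After 6 (read(5)): returned 'PKLEZ', offset=12
After 7 (seek(-3, CUR)): offset=9
After 8 (read(4)): returned 'LEZ7', offset=13
After 9 (read(7)): returned '1Y1ETJ', offset=19

Answer: 1Y1ETJ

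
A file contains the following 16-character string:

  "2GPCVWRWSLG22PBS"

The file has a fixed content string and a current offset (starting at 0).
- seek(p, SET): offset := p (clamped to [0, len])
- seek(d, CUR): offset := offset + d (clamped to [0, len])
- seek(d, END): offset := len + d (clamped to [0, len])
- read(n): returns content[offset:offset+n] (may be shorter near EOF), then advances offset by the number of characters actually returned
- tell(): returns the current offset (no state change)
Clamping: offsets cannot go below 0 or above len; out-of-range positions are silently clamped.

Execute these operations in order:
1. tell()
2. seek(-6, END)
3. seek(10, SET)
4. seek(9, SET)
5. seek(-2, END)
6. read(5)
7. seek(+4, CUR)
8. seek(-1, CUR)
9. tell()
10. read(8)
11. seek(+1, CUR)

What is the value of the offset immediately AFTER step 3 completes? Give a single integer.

Answer: 10

Derivation:
After 1 (tell()): offset=0
After 2 (seek(-6, END)): offset=10
After 3 (seek(10, SET)): offset=10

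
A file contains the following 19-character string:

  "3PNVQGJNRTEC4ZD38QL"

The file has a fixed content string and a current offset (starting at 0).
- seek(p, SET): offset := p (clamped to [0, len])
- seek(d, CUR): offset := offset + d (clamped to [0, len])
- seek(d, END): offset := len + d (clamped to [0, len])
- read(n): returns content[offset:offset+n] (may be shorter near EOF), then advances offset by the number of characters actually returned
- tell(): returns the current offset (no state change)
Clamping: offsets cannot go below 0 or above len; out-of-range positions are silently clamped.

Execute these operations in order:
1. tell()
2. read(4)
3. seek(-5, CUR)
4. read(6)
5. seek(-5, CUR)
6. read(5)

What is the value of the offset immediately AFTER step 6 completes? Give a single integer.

Answer: 6

Derivation:
After 1 (tell()): offset=0
After 2 (read(4)): returned '3PNV', offset=4
After 3 (seek(-5, CUR)): offset=0
After 4 (read(6)): returned '3PNVQG', offset=6
After 5 (seek(-5, CUR)): offset=1
After 6 (read(5)): returned 'PNVQG', offset=6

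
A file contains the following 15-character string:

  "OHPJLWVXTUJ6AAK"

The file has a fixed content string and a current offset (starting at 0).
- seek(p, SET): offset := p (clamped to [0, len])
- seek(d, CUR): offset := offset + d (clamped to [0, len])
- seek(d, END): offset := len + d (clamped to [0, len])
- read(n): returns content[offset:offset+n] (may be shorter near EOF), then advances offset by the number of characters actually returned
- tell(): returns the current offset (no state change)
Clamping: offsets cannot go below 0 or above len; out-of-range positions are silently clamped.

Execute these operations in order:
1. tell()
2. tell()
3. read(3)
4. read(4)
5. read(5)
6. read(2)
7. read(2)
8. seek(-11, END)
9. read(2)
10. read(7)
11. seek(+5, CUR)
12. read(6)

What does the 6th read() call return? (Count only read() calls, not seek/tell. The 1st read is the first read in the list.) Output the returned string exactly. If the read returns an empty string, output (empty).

After 1 (tell()): offset=0
After 2 (tell()): offset=0
After 3 (read(3)): returned 'OHP', offset=3
After 4 (read(4)): returned 'JLWV', offset=7
After 5 (read(5)): returned 'XTUJ6', offset=12
After 6 (read(2)): returned 'AA', offset=14
After 7 (read(2)): returned 'K', offset=15
After 8 (seek(-11, END)): offset=4
After 9 (read(2)): returned 'LW', offset=6
After 10 (read(7)): returned 'VXTUJ6A', offset=13
After 11 (seek(+5, CUR)): offset=15
After 12 (read(6)): returned '', offset=15

Answer: LW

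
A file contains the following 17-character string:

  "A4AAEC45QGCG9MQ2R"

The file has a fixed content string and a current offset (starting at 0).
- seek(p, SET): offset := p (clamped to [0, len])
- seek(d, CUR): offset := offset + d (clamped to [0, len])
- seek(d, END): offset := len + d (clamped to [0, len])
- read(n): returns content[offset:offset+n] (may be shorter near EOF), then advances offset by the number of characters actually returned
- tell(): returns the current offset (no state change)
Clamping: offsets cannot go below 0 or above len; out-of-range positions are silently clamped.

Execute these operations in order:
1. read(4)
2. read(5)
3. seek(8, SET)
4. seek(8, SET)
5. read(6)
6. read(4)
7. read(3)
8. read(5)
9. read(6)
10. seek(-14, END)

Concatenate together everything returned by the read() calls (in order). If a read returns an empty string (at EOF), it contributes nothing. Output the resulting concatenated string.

Answer: A4AAEC45QQGCG9MQ2R

Derivation:
After 1 (read(4)): returned 'A4AA', offset=4
After 2 (read(5)): returned 'EC45Q', offset=9
After 3 (seek(8, SET)): offset=8
After 4 (seek(8, SET)): offset=8
After 5 (read(6)): returned 'QGCG9M', offset=14
After 6 (read(4)): returned 'Q2R', offset=17
After 7 (read(3)): returned '', offset=17
After 8 (read(5)): returned '', offset=17
After 9 (read(6)): returned '', offset=17
After 10 (seek(-14, END)): offset=3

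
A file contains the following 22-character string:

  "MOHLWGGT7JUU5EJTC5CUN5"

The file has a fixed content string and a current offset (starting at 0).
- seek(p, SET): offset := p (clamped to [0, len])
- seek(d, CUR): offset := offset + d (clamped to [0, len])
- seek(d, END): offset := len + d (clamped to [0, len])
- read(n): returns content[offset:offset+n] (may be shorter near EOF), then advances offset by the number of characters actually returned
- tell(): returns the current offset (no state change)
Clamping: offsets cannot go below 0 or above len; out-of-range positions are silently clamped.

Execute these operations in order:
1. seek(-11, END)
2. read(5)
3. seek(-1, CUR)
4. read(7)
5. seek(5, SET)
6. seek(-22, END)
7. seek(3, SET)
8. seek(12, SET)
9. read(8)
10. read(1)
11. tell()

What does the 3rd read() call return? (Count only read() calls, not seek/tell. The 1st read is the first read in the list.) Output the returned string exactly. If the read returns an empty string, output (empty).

After 1 (seek(-11, END)): offset=11
After 2 (read(5)): returned 'U5EJT', offset=16
After 3 (seek(-1, CUR)): offset=15
After 4 (read(7)): returned 'TC5CUN5', offset=22
After 5 (seek(5, SET)): offset=5
After 6 (seek(-22, END)): offset=0
After 7 (seek(3, SET)): offset=3
After 8 (seek(12, SET)): offset=12
After 9 (read(8)): returned '5EJTC5CU', offset=20
After 10 (read(1)): returned 'N', offset=21
After 11 (tell()): offset=21

Answer: 5EJTC5CU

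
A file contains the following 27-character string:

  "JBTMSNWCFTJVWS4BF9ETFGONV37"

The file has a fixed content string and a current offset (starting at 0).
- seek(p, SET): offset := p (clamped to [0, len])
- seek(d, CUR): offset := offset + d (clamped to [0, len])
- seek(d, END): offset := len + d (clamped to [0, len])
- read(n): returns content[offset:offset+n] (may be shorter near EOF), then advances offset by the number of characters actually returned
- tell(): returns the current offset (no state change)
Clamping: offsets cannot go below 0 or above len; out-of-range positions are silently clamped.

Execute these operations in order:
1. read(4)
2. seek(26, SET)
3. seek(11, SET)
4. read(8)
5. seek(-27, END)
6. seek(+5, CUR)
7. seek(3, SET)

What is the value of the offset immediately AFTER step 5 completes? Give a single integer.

After 1 (read(4)): returned 'JBTM', offset=4
After 2 (seek(26, SET)): offset=26
After 3 (seek(11, SET)): offset=11
After 4 (read(8)): returned 'VWS4BF9E', offset=19
After 5 (seek(-27, END)): offset=0

Answer: 0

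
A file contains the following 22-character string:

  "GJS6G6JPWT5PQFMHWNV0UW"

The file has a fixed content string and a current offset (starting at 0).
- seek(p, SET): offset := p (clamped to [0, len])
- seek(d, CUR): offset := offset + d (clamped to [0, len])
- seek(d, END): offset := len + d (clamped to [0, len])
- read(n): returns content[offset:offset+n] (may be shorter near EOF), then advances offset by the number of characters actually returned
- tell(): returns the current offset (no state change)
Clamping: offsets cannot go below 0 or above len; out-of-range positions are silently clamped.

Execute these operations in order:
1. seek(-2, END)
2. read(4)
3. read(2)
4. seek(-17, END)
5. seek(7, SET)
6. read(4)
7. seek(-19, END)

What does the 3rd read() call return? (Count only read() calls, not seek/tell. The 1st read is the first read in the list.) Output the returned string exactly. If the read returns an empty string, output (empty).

Answer: PWT5

Derivation:
After 1 (seek(-2, END)): offset=20
After 2 (read(4)): returned 'UW', offset=22
After 3 (read(2)): returned '', offset=22
After 4 (seek(-17, END)): offset=5
After 5 (seek(7, SET)): offset=7
After 6 (read(4)): returned 'PWT5', offset=11
After 7 (seek(-19, END)): offset=3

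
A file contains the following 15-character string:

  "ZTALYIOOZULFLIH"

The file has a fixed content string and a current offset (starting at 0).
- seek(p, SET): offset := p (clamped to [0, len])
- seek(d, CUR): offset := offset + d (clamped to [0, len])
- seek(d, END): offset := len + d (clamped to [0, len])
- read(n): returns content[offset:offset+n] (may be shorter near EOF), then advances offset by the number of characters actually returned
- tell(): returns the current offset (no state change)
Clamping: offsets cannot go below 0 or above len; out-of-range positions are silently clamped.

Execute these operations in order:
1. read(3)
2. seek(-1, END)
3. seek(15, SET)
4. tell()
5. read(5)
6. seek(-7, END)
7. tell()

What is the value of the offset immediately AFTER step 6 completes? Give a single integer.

After 1 (read(3)): returned 'ZTA', offset=3
After 2 (seek(-1, END)): offset=14
After 3 (seek(15, SET)): offset=15
After 4 (tell()): offset=15
After 5 (read(5)): returned '', offset=15
After 6 (seek(-7, END)): offset=8

Answer: 8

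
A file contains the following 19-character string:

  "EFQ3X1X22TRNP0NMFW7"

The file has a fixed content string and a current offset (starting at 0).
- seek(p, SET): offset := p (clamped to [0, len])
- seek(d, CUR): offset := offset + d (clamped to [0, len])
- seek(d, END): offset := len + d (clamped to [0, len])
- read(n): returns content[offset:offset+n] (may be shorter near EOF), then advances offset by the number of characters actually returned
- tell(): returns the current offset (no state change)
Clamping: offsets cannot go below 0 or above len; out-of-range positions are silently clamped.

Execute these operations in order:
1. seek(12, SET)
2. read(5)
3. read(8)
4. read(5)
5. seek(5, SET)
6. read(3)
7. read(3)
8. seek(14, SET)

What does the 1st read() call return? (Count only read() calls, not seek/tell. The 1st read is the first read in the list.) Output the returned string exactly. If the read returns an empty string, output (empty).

After 1 (seek(12, SET)): offset=12
After 2 (read(5)): returned 'P0NMF', offset=17
After 3 (read(8)): returned 'W7', offset=19
After 4 (read(5)): returned '', offset=19
After 5 (seek(5, SET)): offset=5
After 6 (read(3)): returned '1X2', offset=8
After 7 (read(3)): returned '2TR', offset=11
After 8 (seek(14, SET)): offset=14

Answer: P0NMF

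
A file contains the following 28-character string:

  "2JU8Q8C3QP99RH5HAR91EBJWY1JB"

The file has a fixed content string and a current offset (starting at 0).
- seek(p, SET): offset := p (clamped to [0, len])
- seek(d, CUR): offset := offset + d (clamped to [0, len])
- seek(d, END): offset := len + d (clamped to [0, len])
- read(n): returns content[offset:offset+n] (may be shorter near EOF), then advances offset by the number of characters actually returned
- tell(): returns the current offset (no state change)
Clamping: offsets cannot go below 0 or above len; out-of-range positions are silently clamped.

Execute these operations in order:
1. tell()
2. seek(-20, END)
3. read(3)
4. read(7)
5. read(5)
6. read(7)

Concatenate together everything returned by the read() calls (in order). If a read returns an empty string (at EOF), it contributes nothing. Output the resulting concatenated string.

Answer: QP99RH5HAR91EBJWY1JB

Derivation:
After 1 (tell()): offset=0
After 2 (seek(-20, END)): offset=8
After 3 (read(3)): returned 'QP9', offset=11
After 4 (read(7)): returned '9RH5HAR', offset=18
After 5 (read(5)): returned '91EBJ', offset=23
After 6 (read(7)): returned 'WY1JB', offset=28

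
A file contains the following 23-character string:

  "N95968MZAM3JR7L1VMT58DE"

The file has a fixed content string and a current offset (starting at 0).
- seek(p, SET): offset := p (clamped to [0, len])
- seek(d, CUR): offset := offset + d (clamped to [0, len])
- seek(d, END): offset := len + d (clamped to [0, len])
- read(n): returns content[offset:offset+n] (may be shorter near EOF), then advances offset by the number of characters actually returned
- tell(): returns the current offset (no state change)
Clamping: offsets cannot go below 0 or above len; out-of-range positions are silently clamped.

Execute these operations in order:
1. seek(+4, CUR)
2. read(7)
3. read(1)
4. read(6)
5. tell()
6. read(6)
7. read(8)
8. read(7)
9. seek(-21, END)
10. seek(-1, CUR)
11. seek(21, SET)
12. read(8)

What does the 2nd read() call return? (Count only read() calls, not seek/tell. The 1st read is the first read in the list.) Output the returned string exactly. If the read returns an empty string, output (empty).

After 1 (seek(+4, CUR)): offset=4
After 2 (read(7)): returned '68MZAM3', offset=11
After 3 (read(1)): returned 'J', offset=12
After 4 (read(6)): returned 'R7L1VM', offset=18
After 5 (tell()): offset=18
After 6 (read(6)): returned 'T58DE', offset=23
After 7 (read(8)): returned '', offset=23
After 8 (read(7)): returned '', offset=23
After 9 (seek(-21, END)): offset=2
After 10 (seek(-1, CUR)): offset=1
After 11 (seek(21, SET)): offset=21
After 12 (read(8)): returned 'DE', offset=23

Answer: J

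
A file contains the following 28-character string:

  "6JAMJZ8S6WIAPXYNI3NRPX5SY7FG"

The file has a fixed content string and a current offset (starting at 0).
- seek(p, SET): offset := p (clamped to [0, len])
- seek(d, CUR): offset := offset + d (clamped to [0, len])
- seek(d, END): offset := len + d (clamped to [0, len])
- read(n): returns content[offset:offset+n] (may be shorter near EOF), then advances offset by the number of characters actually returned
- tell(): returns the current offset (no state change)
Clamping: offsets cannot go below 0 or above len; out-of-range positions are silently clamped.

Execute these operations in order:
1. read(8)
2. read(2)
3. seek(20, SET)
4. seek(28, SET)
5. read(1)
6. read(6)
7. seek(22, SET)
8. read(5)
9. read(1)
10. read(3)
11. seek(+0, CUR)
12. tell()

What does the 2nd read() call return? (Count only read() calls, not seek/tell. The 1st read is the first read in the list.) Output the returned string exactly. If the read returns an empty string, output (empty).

After 1 (read(8)): returned '6JAMJZ8S', offset=8
After 2 (read(2)): returned '6W', offset=10
After 3 (seek(20, SET)): offset=20
After 4 (seek(28, SET)): offset=28
After 5 (read(1)): returned '', offset=28
After 6 (read(6)): returned '', offset=28
After 7 (seek(22, SET)): offset=22
After 8 (read(5)): returned '5SY7F', offset=27
After 9 (read(1)): returned 'G', offset=28
After 10 (read(3)): returned '', offset=28
After 11 (seek(+0, CUR)): offset=28
After 12 (tell()): offset=28

Answer: 6W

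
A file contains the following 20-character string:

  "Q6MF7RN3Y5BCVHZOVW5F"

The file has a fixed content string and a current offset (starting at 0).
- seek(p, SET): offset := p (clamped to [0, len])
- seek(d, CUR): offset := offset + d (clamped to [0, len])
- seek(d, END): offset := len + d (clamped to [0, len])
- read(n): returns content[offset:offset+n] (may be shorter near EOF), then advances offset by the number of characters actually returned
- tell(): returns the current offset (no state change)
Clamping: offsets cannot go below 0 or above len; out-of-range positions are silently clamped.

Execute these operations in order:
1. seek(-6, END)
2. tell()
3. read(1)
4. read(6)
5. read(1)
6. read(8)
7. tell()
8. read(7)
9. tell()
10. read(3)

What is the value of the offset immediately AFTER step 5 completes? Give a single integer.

Answer: 20

Derivation:
After 1 (seek(-6, END)): offset=14
After 2 (tell()): offset=14
After 3 (read(1)): returned 'Z', offset=15
After 4 (read(6)): returned 'OVW5F', offset=20
After 5 (read(1)): returned '', offset=20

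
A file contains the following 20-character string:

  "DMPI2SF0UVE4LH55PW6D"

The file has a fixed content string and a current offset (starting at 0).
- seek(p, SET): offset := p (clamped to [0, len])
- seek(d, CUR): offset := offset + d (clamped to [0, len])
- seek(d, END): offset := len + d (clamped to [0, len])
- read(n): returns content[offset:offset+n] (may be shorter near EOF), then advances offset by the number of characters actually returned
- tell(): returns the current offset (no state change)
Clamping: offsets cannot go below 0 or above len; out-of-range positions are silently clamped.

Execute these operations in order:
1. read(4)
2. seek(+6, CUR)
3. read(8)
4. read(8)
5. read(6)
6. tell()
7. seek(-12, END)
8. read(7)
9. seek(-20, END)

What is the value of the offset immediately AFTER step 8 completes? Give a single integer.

After 1 (read(4)): returned 'DMPI', offset=4
After 2 (seek(+6, CUR)): offset=10
After 3 (read(8)): returned 'E4LH55PW', offset=18
After 4 (read(8)): returned '6D', offset=20
After 5 (read(6)): returned '', offset=20
After 6 (tell()): offset=20
After 7 (seek(-12, END)): offset=8
After 8 (read(7)): returned 'UVE4LH5', offset=15

Answer: 15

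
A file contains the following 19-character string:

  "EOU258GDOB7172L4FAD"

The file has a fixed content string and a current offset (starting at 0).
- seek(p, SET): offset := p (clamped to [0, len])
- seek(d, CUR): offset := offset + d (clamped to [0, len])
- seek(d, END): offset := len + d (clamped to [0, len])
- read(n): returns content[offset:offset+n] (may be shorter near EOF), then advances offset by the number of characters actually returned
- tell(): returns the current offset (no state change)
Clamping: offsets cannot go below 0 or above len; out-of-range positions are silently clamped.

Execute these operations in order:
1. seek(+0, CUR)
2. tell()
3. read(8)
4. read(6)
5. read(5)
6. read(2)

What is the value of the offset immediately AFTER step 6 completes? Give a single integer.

Answer: 19

Derivation:
After 1 (seek(+0, CUR)): offset=0
After 2 (tell()): offset=0
After 3 (read(8)): returned 'EOU258GD', offset=8
After 4 (read(6)): returned 'OB7172', offset=14
After 5 (read(5)): returned 'L4FAD', offset=19
After 6 (read(2)): returned '', offset=19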